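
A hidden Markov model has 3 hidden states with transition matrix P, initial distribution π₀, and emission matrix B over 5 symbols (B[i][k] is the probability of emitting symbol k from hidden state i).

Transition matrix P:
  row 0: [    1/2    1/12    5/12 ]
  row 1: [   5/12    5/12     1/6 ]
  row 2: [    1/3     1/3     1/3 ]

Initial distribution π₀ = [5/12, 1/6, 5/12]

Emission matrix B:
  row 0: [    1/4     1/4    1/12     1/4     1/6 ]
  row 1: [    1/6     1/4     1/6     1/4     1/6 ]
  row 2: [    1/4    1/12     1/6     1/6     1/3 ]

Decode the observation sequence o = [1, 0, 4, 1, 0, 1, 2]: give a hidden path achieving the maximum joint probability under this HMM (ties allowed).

path = [0, 0, 2, 0, 0, 0, 2]

t=0: δ = [1.042e-01, 4.167e-02, 3.472e-02]  (obs o_0=1)
t=1: δ = [1.302e-02, 2.894e-03, 1.085e-02]  ψ = [0, 1, 0]  (obs o_1=0)
t=2: δ = [1.085e-03, 6.028e-04, 1.808e-03]  ψ = [0, 2, 0]  (obs o_2=4)
t=3: δ = [1.507e-04, 1.507e-04, 5.023e-05]  ψ = [2, 2, 2]  (obs o_3=1)
t=4: δ = [1.884e-05, 1.047e-05, 1.570e-05]  ψ = [0, 1, 0]  (obs o_4=0)
t=5: δ = [2.355e-06, 1.308e-06, 6.541e-07]  ψ = [0, 2, 0]  (obs o_5=1)
t=6: δ = [9.811e-08, 9.085e-08, 1.635e-07]  ψ = [0, 1, 0]  (obs o_6=2)
backtrack: best end state = 2; path = [0, 0, 2, 0, 0, 0, 2]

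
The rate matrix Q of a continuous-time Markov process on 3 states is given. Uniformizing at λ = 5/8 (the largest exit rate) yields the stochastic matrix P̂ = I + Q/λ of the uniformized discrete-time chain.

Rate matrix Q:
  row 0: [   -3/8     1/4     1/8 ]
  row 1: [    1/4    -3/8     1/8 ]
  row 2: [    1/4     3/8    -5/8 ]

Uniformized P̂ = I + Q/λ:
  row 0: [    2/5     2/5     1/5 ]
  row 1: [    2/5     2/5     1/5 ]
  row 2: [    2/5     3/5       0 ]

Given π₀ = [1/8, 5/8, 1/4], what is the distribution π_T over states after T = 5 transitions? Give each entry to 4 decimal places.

t=0: π = [0.1250, 0.6250, 0.2500]
t=1: π = [0.4000, 0.4500, 0.1500]
t=2: π = [0.4000, 0.4300, 0.1700]
t=3: π = [0.4000, 0.4340, 0.1660]
t=4: π = [0.4000, 0.4332, 0.1668]
t=5: π = [0.4000, 0.4334, 0.1666]

π = [0.4000, 0.4334, 0.1666]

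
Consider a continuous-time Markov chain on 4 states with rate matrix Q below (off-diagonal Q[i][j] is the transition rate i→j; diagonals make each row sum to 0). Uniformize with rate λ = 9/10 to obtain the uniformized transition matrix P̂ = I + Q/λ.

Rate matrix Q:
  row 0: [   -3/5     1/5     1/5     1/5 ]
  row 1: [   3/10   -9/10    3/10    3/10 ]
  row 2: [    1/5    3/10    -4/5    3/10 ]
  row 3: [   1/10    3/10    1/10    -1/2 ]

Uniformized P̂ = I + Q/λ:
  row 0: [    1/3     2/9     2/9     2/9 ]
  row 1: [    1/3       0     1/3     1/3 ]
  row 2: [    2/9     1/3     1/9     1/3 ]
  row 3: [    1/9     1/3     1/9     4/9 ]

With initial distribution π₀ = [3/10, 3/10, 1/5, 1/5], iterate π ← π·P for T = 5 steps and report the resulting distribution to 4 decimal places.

π = [0.2357, 0.2301, 0.1886, 0.3455]

t=0: π = [0.3000, 0.3000, 0.2000, 0.2000]
t=1: π = [0.2667, 0.2000, 0.2111, 0.3222]
t=2: π = [0.2383, 0.2370, 0.1852, 0.3395]
t=3: π = [0.2373, 0.2278, 0.1903, 0.3446]
t=4: π = [0.2356, 0.2310, 0.1881, 0.3453]
t=5: π = [0.2357, 0.2301, 0.1886, 0.3455]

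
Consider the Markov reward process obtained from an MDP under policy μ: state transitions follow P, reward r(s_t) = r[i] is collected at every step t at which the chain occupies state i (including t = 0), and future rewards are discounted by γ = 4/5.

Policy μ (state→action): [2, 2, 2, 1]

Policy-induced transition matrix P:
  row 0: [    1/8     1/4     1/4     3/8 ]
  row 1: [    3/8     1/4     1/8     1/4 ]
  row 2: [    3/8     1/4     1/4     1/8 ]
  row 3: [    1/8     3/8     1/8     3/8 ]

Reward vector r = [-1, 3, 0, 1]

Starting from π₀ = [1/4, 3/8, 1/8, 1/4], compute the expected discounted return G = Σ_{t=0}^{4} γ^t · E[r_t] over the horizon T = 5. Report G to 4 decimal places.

t=0: π = [0.2500, 0.3750, 0.1250, 0.2500], E[r] = 1.1250, γ^t·E[r] = 1.125000, running G = 1.125000
t=1: π = [0.2500, 0.2813, 0.1719, 0.2969], E[r] = 0.8906, γ^t·E[r] = 0.712500, running G = 1.837500
t=2: π = [0.2383, 0.2871, 0.1777, 0.2969], E[r] = 0.9199, γ^t·E[r] = 0.588750, running G = 2.426250
t=3: π = [0.2412, 0.2871, 0.1770, 0.2947], E[r] = 0.9148, γ^t·E[r] = 0.468375, running G = 2.894625
t=4: π = [0.2410, 0.2868, 0.1773, 0.2949], E[r] = 0.9143, γ^t·E[r] = 0.374513, running G = 3.269138

G = 3.2691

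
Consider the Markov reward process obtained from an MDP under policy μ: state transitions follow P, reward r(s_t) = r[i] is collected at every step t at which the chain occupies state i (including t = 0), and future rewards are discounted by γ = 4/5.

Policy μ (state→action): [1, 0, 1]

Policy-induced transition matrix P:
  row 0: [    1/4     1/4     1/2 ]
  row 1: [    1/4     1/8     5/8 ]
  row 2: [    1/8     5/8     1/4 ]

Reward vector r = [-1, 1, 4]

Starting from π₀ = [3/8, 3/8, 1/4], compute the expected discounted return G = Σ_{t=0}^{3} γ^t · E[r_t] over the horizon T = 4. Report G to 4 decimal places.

t=0: π = [0.3750, 0.3750, 0.2500], E[r] = 1.0000, γ^t·E[r] = 1.000000, running G = 1.000000
t=1: π = [0.2188, 0.2969, 0.4844], E[r] = 2.0156, γ^t·E[r] = 1.612500, running G = 2.612500
t=2: π = [0.1895, 0.3945, 0.4160], E[r] = 1.8691, γ^t·E[r] = 1.196250, running G = 3.808750
t=3: π = [0.1980, 0.3567, 0.4453], E[r] = 1.9399, γ^t·E[r] = 0.993250, running G = 4.802000

G = 4.8020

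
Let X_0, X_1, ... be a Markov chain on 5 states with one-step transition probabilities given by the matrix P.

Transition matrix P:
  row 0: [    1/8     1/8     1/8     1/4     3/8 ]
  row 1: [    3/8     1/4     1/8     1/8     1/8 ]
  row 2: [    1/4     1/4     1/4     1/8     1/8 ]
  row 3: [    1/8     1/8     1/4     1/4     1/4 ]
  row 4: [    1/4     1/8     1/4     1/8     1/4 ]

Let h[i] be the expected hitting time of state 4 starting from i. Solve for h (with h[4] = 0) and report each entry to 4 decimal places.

First-step conditioning: h[4] = 0; for i ≠ 4, h[i] = 1 + Σ_k P[i][k]·h[k].
  h[0] = 1 + 1/8·h[0] + 1/8·h[1] + 1/8·h[2] + 1/4·h[3]
  h[1] = 1 + 3/8·h[0] + 1/4·h[1] + 1/8·h[2] + 1/8·h[3]
  h[2] = 1 + 1/4·h[0] + 1/4·h[1] + 1/4·h[2] + 1/8·h[3]
  h[3] = 1 + 1/8·h[0] + 1/8·h[1] + 1/4·h[2] + 1/4·h[3]
Solving the 4×4 linear system over states ≠ 4 gives exactly h = [640/169, 808/169, 64/13, 744/169, 0] (h[4] = 0 is the target).

h = [3.7870, 4.7811, 4.9231, 4.4024, 0.0000]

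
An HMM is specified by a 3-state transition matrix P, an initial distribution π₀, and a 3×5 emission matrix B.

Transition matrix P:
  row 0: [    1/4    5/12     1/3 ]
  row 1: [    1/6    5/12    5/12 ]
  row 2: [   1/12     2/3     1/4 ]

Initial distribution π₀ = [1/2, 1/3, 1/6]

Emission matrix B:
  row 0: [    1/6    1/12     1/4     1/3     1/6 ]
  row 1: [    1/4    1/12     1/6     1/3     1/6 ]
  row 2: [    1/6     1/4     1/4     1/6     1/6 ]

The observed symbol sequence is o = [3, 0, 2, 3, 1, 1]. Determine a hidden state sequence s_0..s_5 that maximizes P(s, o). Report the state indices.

path = [0, 1, 2, 1, 2, 2]

t=0: δ = [1.667e-01, 1.111e-01, 2.778e-02]  (obs o_0=3)
t=1: δ = [6.944e-03, 1.736e-02, 9.259e-03]  ψ = [0, 0, 0]  (obs o_1=0)
t=2: δ = [7.234e-04, 1.206e-03, 1.808e-03]  ψ = [1, 1, 1]  (obs o_2=2)
t=3: δ = [6.698e-05, 4.019e-04, 8.372e-05]  ψ = [1, 2, 1]  (obs o_3=3)
t=4: δ = [5.582e-06, 1.395e-05, 4.186e-05]  ψ = [1, 1, 1]  (obs o_4=1)
t=5: δ = [2.907e-07, 2.326e-06, 2.616e-06]  ψ = [2, 2, 2]  (obs o_5=1)
backtrack: best end state = 2; path = [0, 1, 2, 1, 2, 2]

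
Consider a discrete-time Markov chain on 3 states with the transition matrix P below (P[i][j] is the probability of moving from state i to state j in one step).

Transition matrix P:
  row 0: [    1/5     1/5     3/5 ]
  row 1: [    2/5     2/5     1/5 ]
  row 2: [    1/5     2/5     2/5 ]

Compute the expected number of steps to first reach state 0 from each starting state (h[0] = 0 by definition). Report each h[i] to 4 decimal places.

First-step conditioning: h[0] = 0; for i ≠ 0, h[i] = 1 + Σ_k P[i][k]·h[k].
  h[1] = 1 + 2/5·h[1] + 1/5·h[2]
  h[2] = 1 + 2/5·h[1] + 2/5·h[2]
Solving the 2×2 linear system over states ≠ 0 gives exactly h = [0, 20/7, 25/7] (h[0] = 0 is the target).

h = [0.0000, 2.8571, 3.5714]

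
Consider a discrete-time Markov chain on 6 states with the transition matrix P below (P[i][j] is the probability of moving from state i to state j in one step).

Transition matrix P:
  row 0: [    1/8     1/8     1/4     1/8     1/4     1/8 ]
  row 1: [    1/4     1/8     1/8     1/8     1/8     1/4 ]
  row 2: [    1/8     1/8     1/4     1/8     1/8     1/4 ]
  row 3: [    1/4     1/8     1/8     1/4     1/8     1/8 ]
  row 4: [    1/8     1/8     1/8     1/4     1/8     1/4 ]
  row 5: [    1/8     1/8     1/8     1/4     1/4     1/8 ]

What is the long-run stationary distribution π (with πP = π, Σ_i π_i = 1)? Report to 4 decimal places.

Balance equations π_j = Σ_i π_i·P[i][j]:
  π_0 = 1/8·π_0 + 1/4·π_1 + 1/8·π_2 + 1/4·π_3 + 1/8·π_4 + 1/8·π_5
  π_1 = 1/8·π_0 + 1/8·π_1 + 1/8·π_2 + 1/8·π_3 + 1/8·π_4 + 1/8·π_5
  π_2 = 1/4·π_0 + 1/8·π_1 + 1/4·π_2 + 1/8·π_3 + 1/8·π_4 + 1/8·π_5
  π_3 = 1/8·π_0 + 1/8·π_1 + 1/8·π_2 + 1/4·π_3 + 1/4·π_4 + 1/4·π_5
  π_4 = 1/4·π_0 + 1/8·π_1 + 1/8·π_2 + 1/8·π_3 + 1/8·π_4 + 1/4·π_5
  normalize: π_0 + π_1 + π_2 + π_3 + π_4 + π_5 = 1
Solving the linear system gives exactly π = [601/3648, 1/8, 607/3648, 11/57, 97/576, 1997/10944].

π = [0.1647, 0.1250, 0.1664, 0.1930, 0.1684, 0.1825]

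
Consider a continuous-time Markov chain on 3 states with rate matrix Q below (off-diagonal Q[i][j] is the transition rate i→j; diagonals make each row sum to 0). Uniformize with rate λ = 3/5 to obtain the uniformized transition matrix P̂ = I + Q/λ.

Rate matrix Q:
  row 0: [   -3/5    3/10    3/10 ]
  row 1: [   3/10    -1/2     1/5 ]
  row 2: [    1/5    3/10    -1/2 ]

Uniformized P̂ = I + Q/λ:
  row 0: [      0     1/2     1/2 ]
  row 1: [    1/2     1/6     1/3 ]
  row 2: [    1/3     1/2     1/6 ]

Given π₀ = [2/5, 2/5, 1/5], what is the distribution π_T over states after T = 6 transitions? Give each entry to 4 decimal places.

π = [0.2969, 0.3750, 0.3281]

t=0: π = [0.4000, 0.4000, 0.2000]
t=1: π = [0.2667, 0.3667, 0.3667]
t=2: π = [0.3056, 0.3778, 0.3167]
t=3: π = [0.2944, 0.3741, 0.3315]
t=4: π = [0.2975, 0.3753, 0.3272]
t=5: π = [0.2967, 0.3749, 0.3284]
t=6: π = [0.2969, 0.3750, 0.3281]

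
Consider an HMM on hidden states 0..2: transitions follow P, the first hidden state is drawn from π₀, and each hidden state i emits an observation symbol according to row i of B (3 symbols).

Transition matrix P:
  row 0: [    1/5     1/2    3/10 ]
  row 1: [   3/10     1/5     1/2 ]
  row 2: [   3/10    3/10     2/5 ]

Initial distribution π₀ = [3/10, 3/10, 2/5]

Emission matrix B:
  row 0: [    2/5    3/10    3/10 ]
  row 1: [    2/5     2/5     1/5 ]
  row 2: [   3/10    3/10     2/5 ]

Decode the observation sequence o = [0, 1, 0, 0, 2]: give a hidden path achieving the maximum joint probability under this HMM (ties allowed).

path = [0, 1, 0, 1, 2]

t=0: δ = [1.200e-01, 1.200e-01, 1.200e-01]  (obs o_0=0)
t=1: δ = [1.080e-02, 2.400e-02, 1.800e-02]  ψ = [1, 0, 1]  (obs o_1=1)
t=2: δ = [2.880e-03, 2.160e-03, 3.600e-03]  ψ = [1, 0, 1]  (obs o_2=0)
t=3: δ = [4.320e-04, 5.760e-04, 4.320e-04]  ψ = [2, 0, 2]  (obs o_3=0)
t=4: δ = [5.184e-05, 4.320e-05, 1.152e-04]  ψ = [1, 0, 1]  (obs o_4=2)
backtrack: best end state = 2; path = [0, 1, 0, 1, 2]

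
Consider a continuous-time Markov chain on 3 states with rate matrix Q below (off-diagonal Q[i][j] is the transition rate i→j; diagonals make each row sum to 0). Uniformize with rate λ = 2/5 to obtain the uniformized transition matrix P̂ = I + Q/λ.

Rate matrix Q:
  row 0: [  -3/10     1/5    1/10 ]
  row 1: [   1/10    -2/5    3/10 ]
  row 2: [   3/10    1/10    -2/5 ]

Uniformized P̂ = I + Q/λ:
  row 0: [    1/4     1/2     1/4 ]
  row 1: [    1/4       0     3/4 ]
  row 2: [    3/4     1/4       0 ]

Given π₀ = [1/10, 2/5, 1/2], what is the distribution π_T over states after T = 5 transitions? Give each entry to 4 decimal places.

π = [0.3986, 0.2872, 0.3142]

t=0: π = [0.1000, 0.4000, 0.5000]
t=1: π = [0.5000, 0.1750, 0.3250]
t=2: π = [0.4125, 0.3313, 0.2563]
t=3: π = [0.3781, 0.2703, 0.3516]
t=4: π = [0.4258, 0.2770, 0.2973]
t=5: π = [0.3986, 0.2872, 0.3142]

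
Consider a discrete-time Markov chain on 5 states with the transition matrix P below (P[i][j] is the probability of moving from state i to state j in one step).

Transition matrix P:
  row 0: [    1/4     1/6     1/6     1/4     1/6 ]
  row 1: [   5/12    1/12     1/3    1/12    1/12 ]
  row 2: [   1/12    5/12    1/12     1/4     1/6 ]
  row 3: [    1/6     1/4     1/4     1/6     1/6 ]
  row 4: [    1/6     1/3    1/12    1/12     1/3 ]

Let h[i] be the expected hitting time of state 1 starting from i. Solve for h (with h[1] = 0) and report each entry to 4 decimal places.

First-step conditioning: h[1] = 0; for i ≠ 1, h[i] = 1 + Σ_k P[i][k]·h[k].
  h[0] = 1 + 1/4·h[0] + 1/6·h[2] + 1/4·h[3] + 1/6·h[4]
  h[2] = 1 + 1/12·h[0] + 1/12·h[2] + 1/4·h[3] + 1/6·h[4]
  h[3] = 1 + 1/6·h[0] + 1/4·h[2] + 1/6·h[3] + 1/6·h[4]
  h[4] = 1 + 1/6·h[0] + 1/12·h[2] + 1/12·h[3] + 1/3·h[4]
Solving the 4×4 linear system over states ≠ 1 gives exactly h = [780/199, 0, 600/199, 9180/2587, 8538/2587] (h[1] = 0 is the target).

h = [3.9196, 0.0000, 3.0151, 3.5485, 3.3003]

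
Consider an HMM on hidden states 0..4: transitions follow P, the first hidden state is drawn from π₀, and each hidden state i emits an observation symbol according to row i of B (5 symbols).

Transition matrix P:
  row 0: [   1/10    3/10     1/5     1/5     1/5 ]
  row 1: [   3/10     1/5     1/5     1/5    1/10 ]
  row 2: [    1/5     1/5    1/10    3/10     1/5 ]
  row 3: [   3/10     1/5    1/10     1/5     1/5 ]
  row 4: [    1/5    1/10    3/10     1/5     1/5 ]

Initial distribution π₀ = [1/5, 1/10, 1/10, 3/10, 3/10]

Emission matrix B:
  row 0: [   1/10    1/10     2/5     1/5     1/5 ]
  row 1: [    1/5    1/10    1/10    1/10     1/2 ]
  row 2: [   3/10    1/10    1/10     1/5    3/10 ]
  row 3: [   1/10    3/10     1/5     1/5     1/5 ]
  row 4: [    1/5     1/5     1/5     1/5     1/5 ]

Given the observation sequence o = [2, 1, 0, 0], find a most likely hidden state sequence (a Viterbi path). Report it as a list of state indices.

t=0: δ = [8.000e-02, 1.000e-02, 1.000e-02, 6.000e-02, 6.000e-02]  (obs o_0=2)
t=1: δ = [1.800e-03, 2.400e-03, 1.800e-03, 4.800e-03, 3.200e-03]  ψ = [3, 0, 4, 0, 0]  (obs o_1=1)
t=2: δ = [1.440e-04, 1.920e-04, 2.880e-04, 9.600e-05, 1.920e-04]  ψ = [3, 3, 4, 3, 3]  (obs o_2=0)
t=3: δ = [5.760e-06, 1.152e-05, 1.728e-05, 8.640e-06, 1.152e-05]  ψ = [1, 2, 4, 2, 2]  (obs o_3=0)
backtrack: best end state = 2; path = [0, 3, 4, 2]

path = [0, 3, 4, 2]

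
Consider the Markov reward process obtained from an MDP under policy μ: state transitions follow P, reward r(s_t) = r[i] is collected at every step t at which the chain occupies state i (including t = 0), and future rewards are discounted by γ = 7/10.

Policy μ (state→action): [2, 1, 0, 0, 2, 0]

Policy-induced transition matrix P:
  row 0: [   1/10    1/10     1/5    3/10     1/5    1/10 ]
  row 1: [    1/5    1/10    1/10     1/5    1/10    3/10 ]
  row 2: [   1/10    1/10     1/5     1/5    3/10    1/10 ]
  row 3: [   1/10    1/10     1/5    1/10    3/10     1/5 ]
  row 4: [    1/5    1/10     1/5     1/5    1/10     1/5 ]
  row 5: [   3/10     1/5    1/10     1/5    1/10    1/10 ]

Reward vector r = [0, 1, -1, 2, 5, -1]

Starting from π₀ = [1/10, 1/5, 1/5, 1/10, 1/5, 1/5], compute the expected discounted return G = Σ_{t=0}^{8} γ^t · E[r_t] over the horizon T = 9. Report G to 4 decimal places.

G = 3.4176

t=0: π = [0.1000, 0.2000, 0.2000, 0.1000, 0.2000, 0.2000], E[r] = 1.0000, γ^t·E[r] = 1.000000, running G = 1.000000
t=1: π = [0.1800, 0.1200, 0.1600, 0.2000, 0.1700, 0.1700], E[r] = 1.0400, γ^t·E[r] = 0.728000, running G = 1.728000
t=2: π = [0.1630, 0.1170, 0.1710, 0.1980, 0.1900, 0.1610], E[r] = 1.1310, γ^t·E[r] = 0.554190, running G = 2.282190
t=3: π = [0.1629, 0.1161, 0.1722, 0.1965, 0.1901, 0.1622], E[r] = 1.1252, γ^t·E[r] = 0.385944, running G = 2.668134
t=4: π = [0.1631, 0.1162, 0.1722, 0.1966, 0.1900, 0.1619], E[r] = 1.1256, γ^t·E[r] = 0.270257, running G = 2.938390
t=5: π = [0.1630, 0.1162, 0.1722, 0.1966, 0.1901, 0.1619], E[r] = 1.1257, γ^t·E[r] = 0.189198, running G = 3.127588
t=6: π = [0.1630, 0.1162, 0.1722, 0.1966, 0.1901, 0.1619], E[r] = 1.1257, γ^t·E[r] = 0.132437, running G = 3.260025
t=7: π = [0.1630, 0.1162, 0.1722, 0.1966, 0.1901, 0.1619], E[r] = 1.1257, γ^t·E[r] = 0.092706, running G = 3.352731
t=8: π = [0.1630, 0.1162, 0.1722, 0.1966, 0.1901, 0.1619], E[r] = 1.1257, γ^t·E[r] = 0.064894, running G = 3.417626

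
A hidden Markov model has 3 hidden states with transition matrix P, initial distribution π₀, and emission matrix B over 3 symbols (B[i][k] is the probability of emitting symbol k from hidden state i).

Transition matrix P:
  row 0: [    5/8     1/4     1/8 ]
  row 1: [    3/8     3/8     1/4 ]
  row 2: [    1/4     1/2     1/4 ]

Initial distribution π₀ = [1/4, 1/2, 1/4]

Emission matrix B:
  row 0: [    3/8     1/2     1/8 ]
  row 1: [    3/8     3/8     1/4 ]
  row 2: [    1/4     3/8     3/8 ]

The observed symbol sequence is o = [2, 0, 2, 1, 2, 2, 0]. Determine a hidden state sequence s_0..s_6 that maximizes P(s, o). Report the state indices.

t=0: δ = [3.125e-02, 1.250e-01, 9.375e-02]  (obs o_0=2)
t=1: δ = [1.758e-02, 1.758e-02, 7.812e-03]  ψ = [1, 1, 1]  (obs o_1=0)
t=2: δ = [1.373e-03, 1.648e-03, 1.648e-03]  ψ = [0, 1, 1]  (obs o_2=2)
t=3: δ = [4.292e-04, 3.090e-04, 1.545e-04]  ψ = [0, 2, 1]  (obs o_3=1)
t=4: δ = [3.353e-05, 2.897e-05, 2.897e-05]  ψ = [0, 1, 1]  (obs o_4=2)
t=5: δ = [2.619e-06, 3.621e-06, 2.716e-06]  ψ = [0, 2, 1]  (obs o_5=2)
t=6: δ = [6.139e-07, 5.092e-07, 2.263e-07]  ψ = [0, 1, 1]  (obs o_6=0)
backtrack: best end state = 0; path = [1, 0, 0, 0, 0, 0, 0]

path = [1, 0, 0, 0, 0, 0, 0]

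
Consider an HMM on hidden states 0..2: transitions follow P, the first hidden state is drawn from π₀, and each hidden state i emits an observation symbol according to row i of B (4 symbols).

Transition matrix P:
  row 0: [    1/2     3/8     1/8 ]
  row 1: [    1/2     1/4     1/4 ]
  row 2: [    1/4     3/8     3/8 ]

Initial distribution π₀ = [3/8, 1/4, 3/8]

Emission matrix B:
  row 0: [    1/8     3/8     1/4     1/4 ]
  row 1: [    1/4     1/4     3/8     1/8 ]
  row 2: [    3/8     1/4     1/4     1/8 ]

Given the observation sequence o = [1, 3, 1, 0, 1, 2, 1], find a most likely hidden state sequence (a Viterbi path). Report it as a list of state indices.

path = [0, 0, 0, 1, 0, 1, 0]

t=0: δ = [1.406e-01, 6.250e-02, 9.375e-02]  (obs o_0=1)
t=1: δ = [1.758e-02, 6.592e-03, 4.395e-03]  ψ = [0, 0, 2]  (obs o_1=3)
t=2: δ = [3.296e-03, 1.648e-03, 5.493e-04]  ψ = [0, 0, 0]  (obs o_2=1)
t=3: δ = [2.060e-04, 3.090e-04, 1.545e-04]  ψ = [0, 0, 0]  (obs o_3=0)
t=4: δ = [5.794e-05, 1.931e-05, 1.931e-05]  ψ = [1, 0, 1]  (obs o_4=1)
t=5: δ = [7.242e-06, 8.147e-06, 1.810e-06]  ψ = [0, 0, 0]  (obs o_5=2)
t=6: δ = [1.528e-06, 6.789e-07, 5.092e-07]  ψ = [1, 0, 1]  (obs o_6=1)
backtrack: best end state = 0; path = [0, 0, 0, 1, 0, 1, 0]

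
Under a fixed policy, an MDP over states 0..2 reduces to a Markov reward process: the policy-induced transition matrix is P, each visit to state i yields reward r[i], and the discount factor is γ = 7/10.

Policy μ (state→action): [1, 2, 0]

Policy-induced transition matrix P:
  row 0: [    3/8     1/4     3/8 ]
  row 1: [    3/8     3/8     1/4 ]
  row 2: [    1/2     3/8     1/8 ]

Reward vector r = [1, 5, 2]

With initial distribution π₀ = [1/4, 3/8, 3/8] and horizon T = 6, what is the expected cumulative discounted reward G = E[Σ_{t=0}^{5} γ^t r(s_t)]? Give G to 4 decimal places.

t=0: π = [0.2500, 0.3750, 0.3750], E[r] = 2.8750, γ^t·E[r] = 2.875000, running G = 2.875000
t=1: π = [0.4219, 0.3438, 0.2344], E[r] = 2.6094, γ^t·E[r] = 1.826563, running G = 4.701563
t=2: π = [0.4043, 0.3223, 0.2734], E[r] = 2.5625, γ^t·E[r] = 1.255625, running G = 5.957188
t=3: π = [0.4092, 0.3245, 0.2664], E[r] = 2.5642, γ^t·E[r] = 0.879524, running G = 6.836711
t=4: π = [0.4083, 0.3239, 0.2679], E[r] = 2.5633, γ^t·E[r] = 0.615439, running G = 7.452151
t=5: π = [0.4085, 0.3240, 0.2676], E[r] = 2.5634, γ^t·E[r] = 0.430832, running G = 7.882983

G = 7.8830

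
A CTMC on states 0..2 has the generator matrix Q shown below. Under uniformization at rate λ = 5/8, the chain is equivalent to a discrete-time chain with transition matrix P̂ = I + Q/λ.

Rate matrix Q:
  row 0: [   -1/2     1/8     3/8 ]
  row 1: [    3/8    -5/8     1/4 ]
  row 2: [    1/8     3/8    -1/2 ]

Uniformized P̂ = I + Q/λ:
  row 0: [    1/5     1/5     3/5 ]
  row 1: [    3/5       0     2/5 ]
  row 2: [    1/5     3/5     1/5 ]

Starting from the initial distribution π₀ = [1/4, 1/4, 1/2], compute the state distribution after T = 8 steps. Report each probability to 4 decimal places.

t=0: π = [0.2500, 0.2500, 0.5000]
t=1: π = [0.3000, 0.3500, 0.3500]
t=2: π = [0.3400, 0.2700, 0.3900]
t=3: π = [0.3080, 0.3020, 0.3900]
t=4: π = [0.3208, 0.2956, 0.3836]
t=5: π = [0.3182, 0.2943, 0.3874]
t=6: π = [0.3177, 0.2961, 0.3862]
t=7: π = [0.3184, 0.2952, 0.3863]
t=8: π = [0.3181, 0.2955, 0.3864]

π = [0.3181, 0.2955, 0.3864]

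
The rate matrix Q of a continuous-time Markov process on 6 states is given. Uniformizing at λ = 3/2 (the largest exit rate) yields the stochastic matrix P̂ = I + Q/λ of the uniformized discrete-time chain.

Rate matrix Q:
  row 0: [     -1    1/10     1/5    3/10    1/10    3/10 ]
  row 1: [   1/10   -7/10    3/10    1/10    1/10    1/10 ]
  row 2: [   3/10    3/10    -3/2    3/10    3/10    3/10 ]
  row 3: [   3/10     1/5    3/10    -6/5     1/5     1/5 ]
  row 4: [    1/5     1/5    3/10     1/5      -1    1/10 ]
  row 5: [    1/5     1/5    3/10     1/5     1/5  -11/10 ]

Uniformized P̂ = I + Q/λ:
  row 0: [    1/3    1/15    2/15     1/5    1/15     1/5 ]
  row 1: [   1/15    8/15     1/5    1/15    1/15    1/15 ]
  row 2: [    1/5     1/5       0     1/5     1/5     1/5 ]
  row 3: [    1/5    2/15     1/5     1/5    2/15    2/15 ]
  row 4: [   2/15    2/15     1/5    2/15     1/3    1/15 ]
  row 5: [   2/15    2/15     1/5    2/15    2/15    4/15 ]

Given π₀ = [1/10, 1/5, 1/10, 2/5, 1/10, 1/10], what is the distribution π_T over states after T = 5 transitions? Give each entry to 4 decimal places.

t=0: π = [0.1000, 0.2000, 0.1000, 0.4000, 0.1000, 0.1000]
t=1: π = [0.1733, 0.2133, 0.1733, 0.1600, 0.1400, 0.1400]
t=2: π = [0.1760, 0.2187, 0.1538, 0.1529, 0.1471, 0.1516]
t=3: π = [0.1744, 0.2193, 0.1575, 0.1509, 0.1467, 0.1511]
t=4: π = [0.1742, 0.2199, 0.1569, 0.1509, 0.1469, 0.1512]
t=5: π = [0.1740, 0.2202, 0.1570, 0.1508, 0.1469, 0.1511]

π = [0.1740, 0.2202, 0.1570, 0.1508, 0.1469, 0.1511]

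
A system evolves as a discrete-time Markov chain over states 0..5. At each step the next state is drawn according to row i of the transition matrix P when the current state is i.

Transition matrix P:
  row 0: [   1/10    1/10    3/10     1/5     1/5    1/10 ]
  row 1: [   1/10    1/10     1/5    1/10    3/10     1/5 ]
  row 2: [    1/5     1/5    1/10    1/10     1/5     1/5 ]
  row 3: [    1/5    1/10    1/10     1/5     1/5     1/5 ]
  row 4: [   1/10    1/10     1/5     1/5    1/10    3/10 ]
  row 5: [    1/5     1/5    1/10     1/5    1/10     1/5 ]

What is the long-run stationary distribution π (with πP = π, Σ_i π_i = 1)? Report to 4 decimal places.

π = [0.1534, 0.1364, 0.1619, 0.1702, 0.1758, 0.2022]

Balance equations π_j = Σ_i π_i·P[i][j]:
  π_0 = 1/10·π_0 + 1/10·π_1 + 1/5·π_2 + 1/5·π_3 + 1/10·π_4 + 1/5·π_5
  π_1 = 1/10·π_0 + 1/10·π_1 + 1/5·π_2 + 1/10·π_3 + 1/10·π_4 + 1/5·π_5
  π_2 = 3/10·π_0 + 1/5·π_1 + 1/10·π_2 + 1/10·π_3 + 1/5·π_4 + 1/10·π_5
  π_3 = 1/5·π_0 + 1/10·π_1 + 1/10·π_2 + 1/5·π_3 + 1/5·π_4 + 1/5·π_5
  π_4 = 1/5·π_0 + 3/10·π_1 + 1/5·π_2 + 1/5·π_3 + 1/10·π_4 + 1/10·π_5
  normalize: π_0 + π_1 + π_2 + π_3 + π_4 + π_5 = 1
Solving the linear system gives exactly π = [18547/120881, 16490/120881, 19572/120881, 20570/120881, 195/1109, 24447/120881].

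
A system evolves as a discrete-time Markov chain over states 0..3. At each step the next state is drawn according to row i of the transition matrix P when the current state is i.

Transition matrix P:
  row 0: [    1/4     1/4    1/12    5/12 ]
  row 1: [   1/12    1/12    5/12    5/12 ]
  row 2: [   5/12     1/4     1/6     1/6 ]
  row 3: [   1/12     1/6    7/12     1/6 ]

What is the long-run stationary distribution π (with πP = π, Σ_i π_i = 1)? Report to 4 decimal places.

Balance equations π_j = Σ_i π_i·P[i][j]:
  π_0 = 1/4·π_0 + 1/12·π_1 + 5/12·π_2 + 1/12·π_3
  π_1 = 1/4·π_0 + 1/12·π_1 + 1/4·π_2 + 1/6·π_3
  π_2 = 1/12·π_0 + 5/12·π_1 + 1/6·π_2 + 7/12·π_3
  normalize: π_0 + π_1 + π_2 + π_3 = 1
Solving the linear system gives exactly π = [571/2550, 497/2550, 79/255, 346/1275].

π = [0.2239, 0.1949, 0.3098, 0.2714]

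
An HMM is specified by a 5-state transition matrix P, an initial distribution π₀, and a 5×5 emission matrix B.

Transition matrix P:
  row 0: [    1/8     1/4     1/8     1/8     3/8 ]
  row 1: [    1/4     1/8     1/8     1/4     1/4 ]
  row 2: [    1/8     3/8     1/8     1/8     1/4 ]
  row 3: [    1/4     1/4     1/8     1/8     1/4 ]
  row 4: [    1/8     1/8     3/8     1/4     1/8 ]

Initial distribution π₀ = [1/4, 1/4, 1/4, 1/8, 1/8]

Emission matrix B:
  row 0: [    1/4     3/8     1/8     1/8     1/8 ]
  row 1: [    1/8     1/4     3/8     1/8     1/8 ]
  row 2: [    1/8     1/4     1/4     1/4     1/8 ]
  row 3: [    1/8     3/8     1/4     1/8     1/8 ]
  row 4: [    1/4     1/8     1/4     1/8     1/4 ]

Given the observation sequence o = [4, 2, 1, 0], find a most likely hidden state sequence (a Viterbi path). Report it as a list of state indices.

path = [2, 1, 0, 4]

t=0: δ = [3.125e-02, 3.125e-02, 3.125e-02, 1.562e-02, 3.125e-02]  (obs o_0=4)
t=1: δ = [9.766e-04, 4.395e-03, 2.930e-03, 1.953e-03, 2.930e-03]  ψ = [1, 2, 4, 1, 0]  (obs o_1=2)
t=2: δ = [4.120e-04, 2.747e-04, 2.747e-04, 4.120e-04, 1.373e-04]  ψ = [1, 2, 4, 1, 1]  (obs o_2=1)
t=3: δ = [2.575e-05, 1.287e-05, 6.437e-06, 8.583e-06, 3.862e-05]  ψ = [3, 0, 0, 1, 0]  (obs o_3=0)
backtrack: best end state = 4; path = [2, 1, 0, 4]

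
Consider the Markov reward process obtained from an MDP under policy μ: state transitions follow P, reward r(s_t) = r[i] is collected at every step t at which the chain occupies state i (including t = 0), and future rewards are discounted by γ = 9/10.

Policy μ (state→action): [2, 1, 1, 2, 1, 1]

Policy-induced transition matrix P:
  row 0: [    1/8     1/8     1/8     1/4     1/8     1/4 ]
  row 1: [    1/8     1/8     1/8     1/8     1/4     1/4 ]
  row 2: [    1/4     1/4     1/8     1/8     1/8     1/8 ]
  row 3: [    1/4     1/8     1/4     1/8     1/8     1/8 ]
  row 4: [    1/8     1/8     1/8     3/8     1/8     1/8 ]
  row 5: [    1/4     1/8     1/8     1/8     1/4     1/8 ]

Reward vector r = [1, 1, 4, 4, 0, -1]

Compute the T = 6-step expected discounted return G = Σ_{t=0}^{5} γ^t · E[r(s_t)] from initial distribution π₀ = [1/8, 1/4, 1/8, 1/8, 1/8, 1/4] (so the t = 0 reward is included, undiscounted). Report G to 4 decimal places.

t=0: π = [0.1250, 0.2500, 0.1250, 0.1250, 0.1250, 0.2500], E[r] = 1.1250, γ^t·E[r] = 1.125000, running G = 1.125000
t=1: π = [0.1875, 0.1406, 0.1406, 0.1719, 0.1875, 0.1719], E[r] = 1.4063, γ^t·E[r] = 1.265625, running G = 2.390625
t=2: π = [0.1855, 0.1426, 0.1465, 0.1953, 0.1641, 0.1660], E[r] = 1.5293, γ^t·E[r] = 1.238730, running G = 3.629355
t=3: π = [0.1885, 0.1433, 0.1494, 0.1892, 0.1636, 0.1660], E[r] = 1.5203, γ^t·E[r] = 1.108272, running G = 4.737628
t=4: π = [0.1881, 0.1437, 0.1487, 0.1895, 0.1637, 0.1665], E[r] = 1.5177, γ^t·E[r] = 0.995763, running G = 5.733391
t=5: π = [0.1881, 0.1436, 0.1487, 0.1894, 0.1638, 0.1665], E[r] = 1.5176, γ^t·E[r] = 0.896137, running G = 6.629528

G = 6.6295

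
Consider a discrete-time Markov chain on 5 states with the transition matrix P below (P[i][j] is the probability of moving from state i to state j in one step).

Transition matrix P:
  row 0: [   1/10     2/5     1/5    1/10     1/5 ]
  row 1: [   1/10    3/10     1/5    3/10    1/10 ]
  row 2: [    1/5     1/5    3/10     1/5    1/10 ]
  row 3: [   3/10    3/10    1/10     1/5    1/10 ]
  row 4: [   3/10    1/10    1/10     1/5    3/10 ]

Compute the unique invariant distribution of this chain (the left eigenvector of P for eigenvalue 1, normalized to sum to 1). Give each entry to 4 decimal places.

Balance equations π_j = Σ_i π_i·P[i][j]:
  π_0 = 1/10·π_0 + 1/10·π_1 + 1/5·π_2 + 3/10·π_3 + 3/10·π_4
  π_1 = 2/5·π_0 + 3/10·π_1 + 1/5·π_2 + 3/10·π_3 + 1/10·π_4
  π_2 = 1/5·π_0 + 1/5·π_1 + 3/10·π_2 + 1/10·π_3 + 1/10·π_4
  π_3 = 1/10·π_0 + 3/10·π_1 + 1/5·π_2 + 1/5·π_3 + 1/5·π_4
  normalize: π_0 + π_1 + π_2 + π_3 + π_4 = 1
Solving the linear system gives exactly π = [753/3971, 1076/3971, 725/3971, 87/418, 1181/7942].

π = [0.1896, 0.2710, 0.1826, 0.2081, 0.1487]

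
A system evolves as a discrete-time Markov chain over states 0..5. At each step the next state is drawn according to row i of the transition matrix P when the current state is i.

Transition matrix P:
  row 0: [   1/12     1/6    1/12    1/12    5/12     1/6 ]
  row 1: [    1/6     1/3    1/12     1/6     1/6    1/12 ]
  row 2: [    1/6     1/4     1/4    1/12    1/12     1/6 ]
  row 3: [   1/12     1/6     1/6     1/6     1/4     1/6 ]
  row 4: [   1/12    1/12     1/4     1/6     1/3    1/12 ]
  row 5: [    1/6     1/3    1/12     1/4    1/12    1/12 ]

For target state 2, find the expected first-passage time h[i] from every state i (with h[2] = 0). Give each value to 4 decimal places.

h = [6.9995, 7.2705, 0.0000, 6.5734, 5.8435, 7.3313]

First-step conditioning: h[2] = 0; for i ≠ 2, h[i] = 1 + Σ_k P[i][k]·h[k].
  h[0] = 1 + 1/12·h[0] + 1/6·h[1] + 1/12·h[3] + 5/12·h[4] + 1/6·h[5]
  h[1] = 1 + 1/6·h[0] + 1/3·h[1] + 1/6·h[3] + 1/6·h[4] + 1/12·h[5]
  h[3] = 1 + 1/12·h[0] + 1/6·h[1] + 1/6·h[3] + 1/4·h[4] + 1/6·h[5]
  h[4] = 1 + 1/12·h[0] + 1/12·h[1] + 1/6·h[3] + 1/3·h[4] + 1/12·h[5]
  h[5] = 1 + 1/6·h[0] + 1/3·h[1] + 1/4·h[3] + 1/12·h[4] + 1/12·h[5]
Solving the 5×5 linear system over states ≠ 2 gives exactly h = [72732/10391, 75548/10391, 0, 68304/10391, 60720/10391, 76180/10391] (h[2] = 0 is the target).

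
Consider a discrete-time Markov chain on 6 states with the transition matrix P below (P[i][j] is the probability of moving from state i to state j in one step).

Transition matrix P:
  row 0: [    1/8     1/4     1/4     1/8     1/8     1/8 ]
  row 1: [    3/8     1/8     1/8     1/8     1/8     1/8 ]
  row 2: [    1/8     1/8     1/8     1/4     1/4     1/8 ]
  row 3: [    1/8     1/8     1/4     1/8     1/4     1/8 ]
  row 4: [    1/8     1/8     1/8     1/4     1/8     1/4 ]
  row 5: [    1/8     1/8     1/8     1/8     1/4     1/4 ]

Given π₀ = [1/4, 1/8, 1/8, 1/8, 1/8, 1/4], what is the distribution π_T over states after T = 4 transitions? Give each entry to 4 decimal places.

t=0: π = [0.2500, 0.1250, 0.1250, 0.1250, 0.1250, 0.2500]
t=1: π = [0.1563, 0.1563, 0.1719, 0.1563, 0.1875, 0.1719]
t=2: π = [0.1641, 0.1445, 0.1641, 0.1699, 0.1875, 0.1699]
t=3: π = [0.1611, 0.1455, 0.1667, 0.1689, 0.1880, 0.1697]
t=4: π = [0.1614, 0.1451, 0.1663, 0.1693, 0.1882, 0.1697]

π = [0.1614, 0.1451, 0.1663, 0.1693, 0.1882, 0.1697]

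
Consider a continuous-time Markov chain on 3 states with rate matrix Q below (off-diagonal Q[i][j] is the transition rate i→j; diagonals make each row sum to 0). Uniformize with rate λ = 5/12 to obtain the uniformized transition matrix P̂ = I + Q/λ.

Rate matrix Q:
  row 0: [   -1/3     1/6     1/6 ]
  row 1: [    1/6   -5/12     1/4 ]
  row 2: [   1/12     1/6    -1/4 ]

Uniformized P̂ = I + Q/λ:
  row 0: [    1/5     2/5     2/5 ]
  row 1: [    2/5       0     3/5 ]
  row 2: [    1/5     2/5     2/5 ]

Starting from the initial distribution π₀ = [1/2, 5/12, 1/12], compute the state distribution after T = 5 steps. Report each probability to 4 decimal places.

π = [0.2578, 0.2844, 0.4578]

t=0: π = [0.5000, 0.4167, 0.0833]
t=1: π = [0.2833, 0.2333, 0.4833]
t=2: π = [0.2467, 0.3067, 0.4467]
t=3: π = [0.2613, 0.2773, 0.4613]
t=4: π = [0.2555, 0.2891, 0.4555]
t=5: π = [0.2578, 0.2844, 0.4578]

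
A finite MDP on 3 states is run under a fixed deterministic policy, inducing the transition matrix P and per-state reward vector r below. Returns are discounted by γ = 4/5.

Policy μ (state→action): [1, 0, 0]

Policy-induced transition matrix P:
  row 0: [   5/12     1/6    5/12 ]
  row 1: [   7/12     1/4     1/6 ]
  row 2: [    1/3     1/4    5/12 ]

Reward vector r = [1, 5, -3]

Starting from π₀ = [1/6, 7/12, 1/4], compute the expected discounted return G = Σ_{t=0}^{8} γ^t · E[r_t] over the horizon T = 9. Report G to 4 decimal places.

G = 4.0458

t=0: π = [0.1667, 0.5833, 0.2500], E[r] = 2.3333, γ^t·E[r] = 2.333333, running G = 2.333333
t=1: π = [0.4931, 0.2361, 0.2708], E[r] = 0.8611, γ^t·E[r] = 0.688889, running G = 3.022222
t=2: π = [0.4334, 0.2089, 0.3576], E[r] = 0.4051, γ^t·E[r] = 0.259259, running G = 3.281481
t=3: π = [0.4217, 0.2139, 0.3644], E[r] = 0.3978, γ^t·E[r] = 0.203654, running G = 3.485136
t=4: π = [0.4219, 0.2149, 0.3632], E[r] = 0.4067, γ^t·E[r] = 0.166565, running G = 3.651700
t=5: π = [0.4222, 0.2148, 0.3630], E[r] = 0.4075, γ^t·E[r] = 0.133544, running G = 3.785245
t=6: π = [0.4222, 0.2148, 0.3630], E[r] = 0.4074, γ^t·E[r] = 0.106807, running G = 3.892051
t=7: π = [0.4222, 0.2148, 0.3630], E[r] = 0.4074, γ^t·E[r] = 0.085439, running G = 3.977491
t=8: π = [0.4222, 0.2148, 0.3630], E[r] = 0.4074, γ^t·E[r] = 0.068352, running G = 4.045842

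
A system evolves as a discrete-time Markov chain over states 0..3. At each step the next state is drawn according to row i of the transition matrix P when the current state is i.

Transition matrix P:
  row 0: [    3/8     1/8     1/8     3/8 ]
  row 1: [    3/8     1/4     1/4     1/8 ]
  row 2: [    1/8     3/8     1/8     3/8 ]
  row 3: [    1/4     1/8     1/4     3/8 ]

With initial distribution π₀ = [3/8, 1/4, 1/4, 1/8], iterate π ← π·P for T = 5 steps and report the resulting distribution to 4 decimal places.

t=0: π = [0.3750, 0.2500, 0.2500, 0.1250]
t=1: π = [0.2969, 0.2188, 0.1719, 0.3125]
t=2: π = [0.2930, 0.1953, 0.1914, 0.3203]
t=3: π = [0.2871, 0.1973, 0.1895, 0.3262]
t=4: π = [0.2869, 0.1970, 0.1904, 0.3257]
t=5: π = [0.2867, 0.1972, 0.1903, 0.3257]

π = [0.2867, 0.1972, 0.1903, 0.3257]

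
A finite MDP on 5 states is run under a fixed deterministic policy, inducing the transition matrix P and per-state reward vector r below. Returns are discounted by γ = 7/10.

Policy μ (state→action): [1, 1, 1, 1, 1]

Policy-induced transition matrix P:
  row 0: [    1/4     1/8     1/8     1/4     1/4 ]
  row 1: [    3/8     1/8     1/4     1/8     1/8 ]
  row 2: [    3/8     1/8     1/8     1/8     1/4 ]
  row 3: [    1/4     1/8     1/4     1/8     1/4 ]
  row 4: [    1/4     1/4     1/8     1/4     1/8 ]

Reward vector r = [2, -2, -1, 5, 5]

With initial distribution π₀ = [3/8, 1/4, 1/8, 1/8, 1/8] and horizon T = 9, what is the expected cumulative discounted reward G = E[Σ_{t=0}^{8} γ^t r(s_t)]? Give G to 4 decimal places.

G = 5.9525

t=0: π = [0.3750, 0.2500, 0.1250, 0.1250, 0.1250], E[r] = 1.3750, γ^t·E[r] = 1.375000, running G = 1.375000
t=1: π = [0.2969, 0.1406, 0.1719, 0.1875, 0.2031], E[r] = 2.0938, γ^t·E[r] = 1.465625, running G = 2.840625
t=2: π = [0.2891, 0.1504, 0.1660, 0.1875, 0.2070], E[r] = 2.0840, γ^t·E[r] = 1.021152, running G = 3.861777
t=3: π = [0.2896, 0.1509, 0.1672, 0.1870, 0.2053], E[r] = 2.0718, γ^t·E[r] = 0.710620, running G = 4.572397
t=4: π = [0.2898, 0.1507, 0.1672, 0.1869, 0.2055], E[r] = 2.0726, γ^t·E[r] = 0.497639, running G = 5.070036
t=5: π = [0.2897, 0.1507, 0.1672, 0.1869, 0.2055], E[r] = 2.0729, γ^t·E[r] = 0.348384, running G = 5.418420
t=6: π = [0.2897, 0.1507, 0.1672, 0.1869, 0.2055], E[r] = 2.0728, γ^t·E[r] = 0.243864, running G = 5.662284
t=7: π = [0.2897, 0.1507, 0.1672, 0.1869, 0.2055], E[r] = 2.0728, γ^t·E[r] = 0.170705, running G = 5.832989
t=8: π = [0.2897, 0.1507, 0.1672, 0.1869, 0.2055], E[r] = 2.0728, γ^t·E[r] = 0.119493, running G = 5.952482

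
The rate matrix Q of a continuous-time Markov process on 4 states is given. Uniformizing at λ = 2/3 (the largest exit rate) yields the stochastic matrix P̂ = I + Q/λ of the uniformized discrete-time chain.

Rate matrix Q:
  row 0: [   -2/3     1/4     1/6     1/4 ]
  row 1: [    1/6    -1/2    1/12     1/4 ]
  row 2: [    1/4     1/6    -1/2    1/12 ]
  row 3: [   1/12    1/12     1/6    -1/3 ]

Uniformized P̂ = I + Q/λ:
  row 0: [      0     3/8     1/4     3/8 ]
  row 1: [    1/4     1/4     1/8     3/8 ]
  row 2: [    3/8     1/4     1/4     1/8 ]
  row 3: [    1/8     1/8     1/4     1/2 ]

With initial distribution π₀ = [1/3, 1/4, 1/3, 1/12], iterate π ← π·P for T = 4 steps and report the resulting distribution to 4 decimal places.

π = [0.1856, 0.2273, 0.2214, 0.3657]

t=0: π = [0.3333, 0.2500, 0.3333, 0.0833]
t=1: π = [0.1979, 0.2813, 0.2188, 0.3021]
t=2: π = [0.1901, 0.2370, 0.2148, 0.3581]
t=3: π = [0.1846, 0.2290, 0.2204, 0.3660]
t=4: π = [0.1856, 0.2273, 0.2214, 0.3657]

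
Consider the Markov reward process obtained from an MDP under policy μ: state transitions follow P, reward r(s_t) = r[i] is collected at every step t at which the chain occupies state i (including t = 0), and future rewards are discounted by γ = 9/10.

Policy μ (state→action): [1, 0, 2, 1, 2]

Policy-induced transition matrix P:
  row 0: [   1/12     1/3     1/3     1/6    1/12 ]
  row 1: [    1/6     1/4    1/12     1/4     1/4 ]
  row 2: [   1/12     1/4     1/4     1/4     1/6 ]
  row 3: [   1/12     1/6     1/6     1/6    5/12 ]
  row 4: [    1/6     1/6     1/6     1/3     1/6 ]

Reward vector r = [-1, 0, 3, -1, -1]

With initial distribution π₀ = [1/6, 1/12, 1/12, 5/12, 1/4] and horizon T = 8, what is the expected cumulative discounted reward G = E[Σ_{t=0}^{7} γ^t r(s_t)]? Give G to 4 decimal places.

t=0: π = [0.1667, 0.0833, 0.0833, 0.4167, 0.2500], E[r] = -0.5833, γ^t·E[r] = -0.583333, running G = -0.583333
t=1: π = [0.1111, 0.2083, 0.1944, 0.2222, 0.2639], E[r] = -0.0139, γ^t·E[r] = -0.012500, running G = -0.595833
t=2: π = [0.1227, 0.2188, 0.1840, 0.2442, 0.2303], E[r] = -0.0451, γ^t·E[r] = -0.036563, running G = -0.632396
t=3: π = [0.1208, 0.2207, 0.1842, 0.2386, 0.2357], E[r] = -0.0424, γ^t·E[r] = -0.030938, running G = -0.663333
t=4: π = [0.1214, 0.2205, 0.1838, 0.2397, 0.2346], E[r] = -0.0444, γ^t·E[r] = -0.029162, running G = -0.692495
t=5: π = [0.1213, 0.2206, 0.1838, 0.2395, 0.2349], E[r] = -0.0441, γ^t·E[r] = -0.026039, running G = -0.718534
t=6: π = [0.1213, 0.2206, 0.1838, 0.2395, 0.2348], E[r] = -0.0442, γ^t·E[r] = -0.023470, running G = -0.742004
t=7: π = [0.1213, 0.2206, 0.1838, 0.2395, 0.2348], E[r] = -0.0441, γ^t·E[r] = -0.021117, running G = -0.763121

G = -0.7631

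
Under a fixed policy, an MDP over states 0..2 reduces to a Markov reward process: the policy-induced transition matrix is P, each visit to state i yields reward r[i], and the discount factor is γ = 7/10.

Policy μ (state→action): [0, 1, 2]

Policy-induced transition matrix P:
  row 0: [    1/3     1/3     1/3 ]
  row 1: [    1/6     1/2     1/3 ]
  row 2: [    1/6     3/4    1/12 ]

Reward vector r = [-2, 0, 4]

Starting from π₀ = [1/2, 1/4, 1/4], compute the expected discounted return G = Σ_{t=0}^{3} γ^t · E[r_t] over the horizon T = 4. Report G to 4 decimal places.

t=0: π = [0.5000, 0.2500, 0.2500], E[r] = 0.0000, γ^t·E[r] = 0.000000, running G = 0.000000
t=1: π = [0.2500, 0.4792, 0.2708], E[r] = 0.5833, γ^t·E[r] = 0.408333, running G = 0.408333
t=2: π = [0.2083, 0.5260, 0.2656], E[r] = 0.6458, γ^t·E[r] = 0.316458, running G = 0.724792
t=3: π = [0.2014, 0.5317, 0.2669], E[r] = 0.6649, γ^t·E[r] = 0.228071, running G = 0.952863

G = 0.9529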